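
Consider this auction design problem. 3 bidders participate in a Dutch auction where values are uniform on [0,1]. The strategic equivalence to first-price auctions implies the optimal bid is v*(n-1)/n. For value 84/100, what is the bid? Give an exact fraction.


Step 1: Dutch auctions are strategically equivalent to first-price auctions
Step 2: The equilibrium bid is b(v) = v*(n-1)/n
Step 3: b = 21/25 * 2/3
Step 4: b = 14/25

14/25


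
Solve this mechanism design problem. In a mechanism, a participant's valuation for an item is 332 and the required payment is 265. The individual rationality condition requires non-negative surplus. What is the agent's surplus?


Step 1: Surplus = value - payment = 332 - 265 = 67
Step 2: IR is satisfied (surplus >= 0)

67


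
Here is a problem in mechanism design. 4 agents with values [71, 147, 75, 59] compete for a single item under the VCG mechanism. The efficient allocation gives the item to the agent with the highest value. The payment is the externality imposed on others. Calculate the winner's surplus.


Step 1: The winner is the agent with the highest value: agent 1 with value 147
Step 2: Values of other agents: [71, 75, 59]
Step 3: VCG payment = max of others' values = 75
Step 4: Surplus = 147 - 75 = 72

72


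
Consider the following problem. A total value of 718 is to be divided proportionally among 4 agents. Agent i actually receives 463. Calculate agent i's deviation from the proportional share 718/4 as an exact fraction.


Step 1: Proportional share = 718/4 = 359/2
Step 2: Agent's actual allocation = 463
Step 3: Excess = 463 - 359/2 = 567/2

567/2


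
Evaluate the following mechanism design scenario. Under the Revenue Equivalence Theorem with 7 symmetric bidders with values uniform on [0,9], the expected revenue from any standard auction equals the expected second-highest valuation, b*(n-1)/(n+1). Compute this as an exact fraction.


Step 1: By Revenue Equivalence, expected revenue = b*(n-1)/(n+1)
Step 2: Substituting n = 7, b = 9
Step 3: Revenue = 9*(7-1)/(7+1) = 9*6/8
Step 4: Revenue = 54/8 = 27/4

27/4


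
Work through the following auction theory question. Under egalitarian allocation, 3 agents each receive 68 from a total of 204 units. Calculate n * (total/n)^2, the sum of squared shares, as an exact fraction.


Step 1: Each agent's share = 204/3 = 68
Step 2: Square of each share = (68)^2 = 4624
Step 3: Sum of squares = 3 * 4624 = 13872

13872


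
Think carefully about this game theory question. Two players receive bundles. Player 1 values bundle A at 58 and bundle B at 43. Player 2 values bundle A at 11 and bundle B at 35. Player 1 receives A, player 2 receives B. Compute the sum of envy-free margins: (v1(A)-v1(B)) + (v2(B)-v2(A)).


Step 1: Player 1's margin = v1(A) - v1(B) = 58 - 43 = 15
Step 2: Player 2's margin = v2(B) - v2(A) = 35 - 11 = 24
Step 3: Total margin = 15 + 24 = 39

39


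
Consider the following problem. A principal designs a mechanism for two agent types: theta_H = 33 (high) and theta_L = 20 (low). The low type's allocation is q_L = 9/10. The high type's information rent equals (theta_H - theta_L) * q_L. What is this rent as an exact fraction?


Step 1: theta_H - theta_L = 33 - 20 = 13
Step 2: Information rent = (theta_H - theta_L) * q_L
Step 3: = 13 * 9/10
Step 4: = 117/10

117/10


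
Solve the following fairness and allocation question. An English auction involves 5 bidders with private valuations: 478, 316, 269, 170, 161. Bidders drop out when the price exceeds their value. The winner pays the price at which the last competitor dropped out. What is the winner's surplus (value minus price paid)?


Step 1: Identify the highest value: 478
Step 2: Identify the second-highest value: 316
Step 3: The final price = second-highest value = 316
Step 4: Surplus = 478 - 316 = 162

162


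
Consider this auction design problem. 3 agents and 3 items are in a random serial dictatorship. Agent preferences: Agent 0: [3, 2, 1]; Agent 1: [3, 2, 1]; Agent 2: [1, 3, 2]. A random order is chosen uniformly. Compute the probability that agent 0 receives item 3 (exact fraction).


Step 1: Agent 0 wants item 3
Step 2: There are 6 possible orderings of agents
Step 3: In 3 orderings, agent 0 gets item 3
Step 4: Probability = 3/6 = 1/2

1/2


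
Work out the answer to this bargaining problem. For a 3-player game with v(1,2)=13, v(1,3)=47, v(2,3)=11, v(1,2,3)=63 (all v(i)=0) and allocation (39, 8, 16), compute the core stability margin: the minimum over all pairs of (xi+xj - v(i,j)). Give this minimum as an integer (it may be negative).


Step 1: Slack for coalition (1,2): x1+x2 - v12 = 47 - 13 = 34
Step 2: Slack for coalition (1,3): x1+x3 - v13 = 55 - 47 = 8
Step 3: Slack for coalition (2,3): x2+x3 - v23 = 24 - 11 = 13
Step 4: Minimum slack = min(34, 8, 13) = 8, attained by (1,3); no pair can gain by deviating, so the allocation is in the core

8


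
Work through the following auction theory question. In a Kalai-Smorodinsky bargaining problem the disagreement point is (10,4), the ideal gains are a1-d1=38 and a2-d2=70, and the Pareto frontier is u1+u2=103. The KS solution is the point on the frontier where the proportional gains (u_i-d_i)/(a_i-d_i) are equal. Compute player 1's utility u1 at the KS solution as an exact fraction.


Step 1: At the KS point, (u1-d1)/r1 = (u2-d2)/r2 = t and u1+u2 = 103
Step 2: u1 = d1 + r1*t and u2 = d2 + r2*t, so (d1 + r1*t) + (d2 + r2*t) = 103
Step 3: t = (103 - 10 - 4)/(38 + 70) = 89/108
Step 4: u1 = d1 + r1*t = 10 + 38 * 89/108 = 2231/54
Step 5: (Check: u2 = d2 + r2*t = 3331/54; u1+u2 = 2231/54 + 3331/54 = 103, on the frontier.)

2231/54


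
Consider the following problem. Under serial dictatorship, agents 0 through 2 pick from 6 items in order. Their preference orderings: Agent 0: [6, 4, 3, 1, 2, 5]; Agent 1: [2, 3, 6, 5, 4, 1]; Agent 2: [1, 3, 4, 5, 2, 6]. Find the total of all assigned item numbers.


Step 1: Agent 0 picks item 6
Step 2: Agent 1 picks item 2
Step 3: Agent 2 picks item 1
Step 4: Sum = 6 + 2 + 1 = 9

9


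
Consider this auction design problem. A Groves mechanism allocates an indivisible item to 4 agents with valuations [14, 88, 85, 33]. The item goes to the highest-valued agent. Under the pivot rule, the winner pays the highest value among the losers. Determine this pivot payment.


Step 1: The efficient winner is agent 1 with value 88
Step 2: Other agents' values: [14, 85, 33]
Step 3: Pivot payment = max(others) = 85
Step 4: The winner pays 85

85


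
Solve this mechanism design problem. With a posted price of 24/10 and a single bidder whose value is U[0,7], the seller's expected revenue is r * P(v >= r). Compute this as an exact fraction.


Step 1: Posted price r = 12/5, value support [0,7]
Step 2: P(v >= r) = (7 - 12/5)/7 = 23/35
Step 3: Expected revenue = r * P(v >= r) = 12/5 * 23/35
Step 4: Revenue = 276/175

276/175


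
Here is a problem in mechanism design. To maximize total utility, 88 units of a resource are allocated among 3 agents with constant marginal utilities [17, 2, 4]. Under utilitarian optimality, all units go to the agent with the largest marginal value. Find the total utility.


Step 1: The marginal utilities are [17, 2, 4]
Step 2: The highest marginal utility is 17
Step 3: All 88 units go to that agent
Step 4: Total utility = 17 * 88 = 1496

1496


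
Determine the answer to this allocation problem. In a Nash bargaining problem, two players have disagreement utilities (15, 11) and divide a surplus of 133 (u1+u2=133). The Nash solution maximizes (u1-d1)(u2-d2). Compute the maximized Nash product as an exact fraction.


Step 1: The Nash solution splits surplus symmetrically above the disagreement point
Step 2: u1 = (total + d1 - d2)/2 = (133 + 15 - 11)/2 = 137/2
Step 3: u2 = (total - d1 + d2)/2 = (133 - 15 + 11)/2 = 129/2
Step 4: Nash product = (137/2 - 15) * (129/2 - 11)
Step 5: = 107/2 * 107/2 = 11449/4

11449/4


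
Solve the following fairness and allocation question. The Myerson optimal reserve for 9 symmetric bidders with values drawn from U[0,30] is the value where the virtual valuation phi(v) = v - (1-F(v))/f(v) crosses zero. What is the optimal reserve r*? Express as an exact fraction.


Step 1: For U[0,30], F(v) = v/30 and f(v) = 1/30
Step 2: phi(v) = v - (1 - v/30)/(1/30) = v - (30 - v) = 2v - 30
Step 3: Set phi(r*) = 0: 2r* - 30 = 0
Step 4: r* = 30/2 = 15 (the number of bidders n = 9 does not enter)

15


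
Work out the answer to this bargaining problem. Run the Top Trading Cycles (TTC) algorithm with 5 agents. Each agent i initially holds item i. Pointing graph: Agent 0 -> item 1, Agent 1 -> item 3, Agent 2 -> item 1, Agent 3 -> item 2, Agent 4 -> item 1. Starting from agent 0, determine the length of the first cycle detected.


Step 1: Trace the pointer graph from agent 0: 0 -> 1 -> 3 -> 2 -> 1
Step 2: A cycle is detected when we revisit agent 1
Step 3: The cycle is: 1 -> 3 -> 2 -> 1
Step 4: Cycle length = 3

3


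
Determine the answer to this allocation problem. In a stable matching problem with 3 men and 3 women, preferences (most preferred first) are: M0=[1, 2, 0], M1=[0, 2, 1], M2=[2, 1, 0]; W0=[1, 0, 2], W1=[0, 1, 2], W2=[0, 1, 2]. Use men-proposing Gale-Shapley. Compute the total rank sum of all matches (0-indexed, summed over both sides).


Step 1: Run Gale-Shapley (men propose, women hold best offer):
  M0 proposes to W1; she accepts
  M1 proposes to W0; she accepts
  M2 proposes to W2; she accepts
Step 2: Final matching: W0-M1, W1-M0, W2-M2
Step 3: 0-indexed ranks (man's rank of his match, then woman's): 0 + 0 + 0 + 0 + 0 + 2
Step 4: Total rank sum = 2

2


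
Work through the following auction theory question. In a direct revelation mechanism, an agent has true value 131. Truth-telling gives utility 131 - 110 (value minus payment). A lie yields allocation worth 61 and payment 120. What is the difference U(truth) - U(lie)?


Step 1: U(truth) = value - payment = 131 - 110 = 21
Step 2: U(lie) = allocation - payment = 61 - 120 = -59
Step 3: IC gap = 21 - (-59) = 80

80


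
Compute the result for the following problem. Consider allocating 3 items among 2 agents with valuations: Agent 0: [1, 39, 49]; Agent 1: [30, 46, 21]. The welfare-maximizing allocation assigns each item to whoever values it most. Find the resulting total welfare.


Step 1: For each item, find the maximum value among all agents.
Step 2: Item 0 -> Agent 1 (value 30)
Step 3: Item 1 -> Agent 1 (value 46)
Step 4: Item 2 -> Agent 0 (value 49)
Step 5: Total welfare = 30 + 46 + 49 = 125

125


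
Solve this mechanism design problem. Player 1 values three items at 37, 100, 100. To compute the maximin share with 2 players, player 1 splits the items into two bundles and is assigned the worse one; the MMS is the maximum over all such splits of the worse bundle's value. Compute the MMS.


Step 1: Item values = 37, 100, 100
Step 2: Enumerate all 2-bundle partitions and take the smaller bundle:
  Partition 1: {37} vs {100,100} -> bundles 37, 200; min = 37
  Partition 2: {100} vs {37,100} -> bundles 100, 137; min = 100
  Partition 3: {100} vs {37,100} -> bundles 100, 137; min = 100
Step 3: MMS = max(37, 100, 100) = 100

100


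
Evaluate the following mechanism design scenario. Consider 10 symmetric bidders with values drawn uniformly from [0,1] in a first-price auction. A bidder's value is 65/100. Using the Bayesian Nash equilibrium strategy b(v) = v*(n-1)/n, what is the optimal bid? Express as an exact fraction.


Step 1: The symmetric BNE bidding function is b(v) = v * (n-1) / n
Step 2: Substitute v = 13/20 and n = 10
Step 3: b = 13/20 * 9/10
Step 4: b = 117/200

117/200


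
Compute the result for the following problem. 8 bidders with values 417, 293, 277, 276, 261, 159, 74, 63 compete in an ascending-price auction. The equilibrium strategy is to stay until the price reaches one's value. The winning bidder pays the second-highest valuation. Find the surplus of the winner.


Step 1: Identify the highest value: 417
Step 2: Identify the second-highest value: 293
Step 3: The final price = second-highest value = 293
Step 4: Surplus = 417 - 293 = 124

124


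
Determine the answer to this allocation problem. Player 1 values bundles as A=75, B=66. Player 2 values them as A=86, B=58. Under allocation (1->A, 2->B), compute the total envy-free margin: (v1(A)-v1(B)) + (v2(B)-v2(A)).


Step 1: Player 1's margin = v1(A) - v1(B) = 75 - 66 = 9
Step 2: Player 2's margin = v2(B) - v2(A) = 58 - 86 = -28
Step 3: Total margin = 9 + -28 = -19

-19


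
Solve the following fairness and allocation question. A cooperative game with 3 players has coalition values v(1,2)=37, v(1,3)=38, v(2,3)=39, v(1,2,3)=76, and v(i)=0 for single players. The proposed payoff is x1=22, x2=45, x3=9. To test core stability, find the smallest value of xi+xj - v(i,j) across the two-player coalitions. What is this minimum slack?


Step 1: Slack for coalition (1,2): x1+x2 - v12 = 67 - 37 = 30
Step 2: Slack for coalition (1,3): x1+x3 - v13 = 31 - 38 = -7
Step 3: Slack for coalition (2,3): x2+x3 - v23 = 54 - 39 = 15
Step 4: Minimum slack = min(30, -7, 15) = -7, attained by (1,3); coalition (1,3) can block (slack < 0), so the allocation is not in the core

-7


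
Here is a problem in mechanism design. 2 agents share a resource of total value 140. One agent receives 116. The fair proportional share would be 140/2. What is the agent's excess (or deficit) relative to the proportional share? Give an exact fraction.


Step 1: Proportional share = 140/2 = 70
Step 2: Agent's actual allocation = 116
Step 3: Excess = 116 - 70 = 46

46


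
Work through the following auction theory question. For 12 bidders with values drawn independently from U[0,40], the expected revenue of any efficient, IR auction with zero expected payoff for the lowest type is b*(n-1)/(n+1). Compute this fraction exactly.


Step 1: By Revenue Equivalence, expected revenue = b*(n-1)/(n+1)
Step 2: Substituting n = 12, b = 40
Step 3: Revenue = 40*(12-1)/(12+1) = 40*11/13
Step 4: Revenue = 440/13

440/13


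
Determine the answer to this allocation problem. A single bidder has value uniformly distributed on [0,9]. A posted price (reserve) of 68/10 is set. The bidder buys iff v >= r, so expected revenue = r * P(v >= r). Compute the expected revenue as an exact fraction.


Step 1: Posted price r = 34/5, value support [0,9]
Step 2: P(v >= r) = (9 - 34/5)/9 = 11/45
Step 3: Expected revenue = r * P(v >= r) = 34/5 * 11/45
Step 4: Revenue = 374/225

374/225


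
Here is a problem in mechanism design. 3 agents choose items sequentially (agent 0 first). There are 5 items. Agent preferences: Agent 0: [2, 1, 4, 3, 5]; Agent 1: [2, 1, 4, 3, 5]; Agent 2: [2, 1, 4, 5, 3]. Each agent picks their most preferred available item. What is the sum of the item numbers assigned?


Step 1: Agent 0 picks item 2
Step 2: Agent 1 picks item 1
Step 3: Agent 2 picks item 4
Step 4: Sum = 2 + 1 + 4 = 7

7


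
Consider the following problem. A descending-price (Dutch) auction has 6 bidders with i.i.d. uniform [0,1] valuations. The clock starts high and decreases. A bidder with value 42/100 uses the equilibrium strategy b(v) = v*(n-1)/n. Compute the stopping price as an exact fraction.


Step 1: Dutch auctions are strategically equivalent to first-price auctions
Step 2: The equilibrium bid is b(v) = v*(n-1)/n
Step 3: b = 21/50 * 5/6
Step 4: b = 7/20

7/20


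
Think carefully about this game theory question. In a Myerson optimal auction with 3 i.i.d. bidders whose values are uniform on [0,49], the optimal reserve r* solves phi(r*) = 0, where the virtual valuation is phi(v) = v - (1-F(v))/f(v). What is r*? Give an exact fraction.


Step 1: For U[0,49], F(v) = v/49 and f(v) = 1/49
Step 2: phi(v) = v - (1 - v/49)/(1/49) = v - (49 - v) = 2v - 49
Step 3: Set phi(r*) = 0: 2r* - 49 = 0
Step 4: r* = 49/2 (the number of bidders n = 3 does not enter)

49/2


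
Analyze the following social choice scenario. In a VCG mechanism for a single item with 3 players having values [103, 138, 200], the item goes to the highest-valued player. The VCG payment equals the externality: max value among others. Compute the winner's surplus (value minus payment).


Step 1: The winner is the agent with the highest value: agent 2 with value 200
Step 2: Values of other agents: [103, 138]
Step 3: VCG payment = max of others' values = 138
Step 4: Surplus = 200 - 138 = 62

62


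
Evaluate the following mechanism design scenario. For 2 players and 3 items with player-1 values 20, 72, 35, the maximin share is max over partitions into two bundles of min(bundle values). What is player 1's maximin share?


Step 1: Item values = 20, 72, 35
Step 2: Enumerate all 2-bundle partitions and take the smaller bundle:
  Partition 1: {20} vs {72,35} -> bundles 20, 107; min = 20
  Partition 2: {72} vs {20,35} -> bundles 72, 55; min = 55
  Partition 3: {35} vs {20,72} -> bundles 35, 92; min = 35
Step 3: MMS = max(20, 55, 35) = 55

55


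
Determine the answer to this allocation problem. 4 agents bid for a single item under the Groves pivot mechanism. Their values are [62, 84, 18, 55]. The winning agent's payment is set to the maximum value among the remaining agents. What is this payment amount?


Step 1: The efficient winner is agent 1 with value 84
Step 2: Other agents' values: [62, 18, 55]
Step 3: Pivot payment = max(others) = 62
Step 4: The winner pays 62

62


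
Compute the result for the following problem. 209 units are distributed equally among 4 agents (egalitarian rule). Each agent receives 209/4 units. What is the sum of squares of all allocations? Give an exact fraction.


Step 1: Each agent's share = 209/4
Step 2: Square of each share = (209/4)^2 = 43681/16
Step 3: Sum of squares = 4 * 43681/16 = 43681/4

43681/4


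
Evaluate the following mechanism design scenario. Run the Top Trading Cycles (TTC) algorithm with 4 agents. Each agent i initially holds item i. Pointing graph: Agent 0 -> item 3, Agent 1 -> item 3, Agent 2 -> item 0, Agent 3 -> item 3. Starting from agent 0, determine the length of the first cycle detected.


Step 1: Trace the pointer graph from agent 0: 0 -> 3 -> 3
Step 2: A cycle is detected when we revisit agent 3
Step 3: The cycle is: 3 -> 3
Step 4: Cycle length = 1

1


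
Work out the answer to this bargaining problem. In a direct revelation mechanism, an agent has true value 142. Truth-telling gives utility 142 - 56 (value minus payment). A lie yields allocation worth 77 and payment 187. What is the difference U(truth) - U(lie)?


Step 1: U(truth) = value - payment = 142 - 56 = 86
Step 2: U(lie) = allocation - payment = 77 - 187 = -110
Step 3: IC gap = 86 - (-110) = 196

196


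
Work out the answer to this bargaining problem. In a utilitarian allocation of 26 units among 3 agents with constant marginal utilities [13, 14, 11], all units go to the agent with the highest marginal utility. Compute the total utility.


Step 1: The marginal utilities are [13, 14, 11]
Step 2: The highest marginal utility is 14
Step 3: All 26 units go to that agent
Step 4: Total utility = 14 * 26 = 364

364


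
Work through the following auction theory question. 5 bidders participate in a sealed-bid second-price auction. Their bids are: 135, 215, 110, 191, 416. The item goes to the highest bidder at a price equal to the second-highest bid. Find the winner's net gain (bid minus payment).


Step 1: Sort bids in descending order: 416, 215, 191, 135, 110
Step 2: The winning bid is the highest: 416
Step 3: The payment equals the second-highest bid: 215
Step 4: Surplus = winner's bid - payment = 416 - 215 = 201

201


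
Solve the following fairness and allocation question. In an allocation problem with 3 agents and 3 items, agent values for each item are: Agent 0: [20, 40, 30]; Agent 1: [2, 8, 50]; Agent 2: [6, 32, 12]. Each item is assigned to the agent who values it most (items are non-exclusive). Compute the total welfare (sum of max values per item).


Step 1: For each item, find the maximum value among all agents.
Step 2: Item 0 -> Agent 0 (value 20)
Step 3: Item 1 -> Agent 0 (value 40)
Step 4: Item 2 -> Agent 1 (value 50)
Step 5: Total welfare = 20 + 40 + 50 = 110

110


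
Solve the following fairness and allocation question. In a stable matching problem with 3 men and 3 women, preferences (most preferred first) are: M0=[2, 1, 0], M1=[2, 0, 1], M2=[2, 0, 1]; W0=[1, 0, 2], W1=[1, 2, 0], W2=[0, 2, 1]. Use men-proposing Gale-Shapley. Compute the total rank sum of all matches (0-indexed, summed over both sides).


Step 1: Run Gale-Shapley (men propose, women hold best offer):
  M0 proposes to W2; she accepts
  M1 proposes to W2; rejected
  M1 proposes to W0; she accepts
  M2 proposes to W2; rejected
  M2 proposes to W0; rejected
  M2 proposes to W1; she accepts
Step 2: Final matching: W0-M1, W1-M2, W2-M0
Step 3: 0-indexed ranks (man's rank of his match, then woman's): 1 + 0 + 2 + 1 + 0 + 0
Step 4: Total rank sum = 4

4


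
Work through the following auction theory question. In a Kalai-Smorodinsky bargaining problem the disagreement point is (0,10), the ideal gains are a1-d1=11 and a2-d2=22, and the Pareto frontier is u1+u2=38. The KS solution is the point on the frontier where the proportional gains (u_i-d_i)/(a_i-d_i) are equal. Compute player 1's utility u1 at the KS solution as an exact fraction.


Step 1: At the KS point, (u1-d1)/r1 = (u2-d2)/r2 = t and u1+u2 = 38
Step 2: u1 = d1 + r1*t and u2 = d2 + r2*t, so (d1 + r1*t) + (d2 + r2*t) = 38
Step 3: t = (38 - 0 - 10)/(11 + 22) = 28/33
Step 4: u1 = d1 + r1*t = 0 + 11 * 28/33 = 28/3
Step 5: (Check: u2 = d2 + r2*t = 86/3; u1+u2 = 28/3 + 86/3 = 38, on the frontier.)

28/3


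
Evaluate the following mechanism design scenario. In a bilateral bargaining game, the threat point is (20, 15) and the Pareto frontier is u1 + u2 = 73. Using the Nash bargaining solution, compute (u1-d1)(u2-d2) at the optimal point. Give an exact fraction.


Step 1: The Nash solution splits surplus symmetrically above the disagreement point
Step 2: u1 = (total + d1 - d2)/2 = (73 + 20 - 15)/2 = 39
Step 3: u2 = (total - d1 + d2)/2 = (73 - 20 + 15)/2 = 34
Step 4: Nash product = (39 - 20) * (34 - 15)
Step 5: = 19 * 19 = 361

361


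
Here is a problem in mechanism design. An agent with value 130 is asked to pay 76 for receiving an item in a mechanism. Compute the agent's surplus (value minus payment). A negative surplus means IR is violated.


Step 1: Surplus = value - payment = 130 - 76 = 54
Step 2: IR is satisfied (surplus >= 0)

54


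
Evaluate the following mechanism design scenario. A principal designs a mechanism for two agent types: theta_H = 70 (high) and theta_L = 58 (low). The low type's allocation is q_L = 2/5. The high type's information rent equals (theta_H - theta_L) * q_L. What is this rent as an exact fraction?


Step 1: theta_H - theta_L = 70 - 58 = 12
Step 2: Information rent = (theta_H - theta_L) * q_L
Step 3: = 12 * 2/5
Step 4: = 24/5

24/5


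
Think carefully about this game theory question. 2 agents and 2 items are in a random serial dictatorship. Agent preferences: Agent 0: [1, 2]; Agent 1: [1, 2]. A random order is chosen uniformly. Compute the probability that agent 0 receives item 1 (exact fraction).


Step 1: Agent 0 wants item 1
Step 2: There are 2 possible orderings of agents
Step 3: In 1 orderings, agent 0 gets item 1
Step 4: Probability = 1/2

1/2


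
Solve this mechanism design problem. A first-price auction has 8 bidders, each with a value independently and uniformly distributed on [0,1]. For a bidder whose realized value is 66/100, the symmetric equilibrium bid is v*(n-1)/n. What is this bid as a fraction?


Step 1: The symmetric BNE bidding function is b(v) = v * (n-1) / n
Step 2: Substitute v = 33/50 and n = 8
Step 3: b = 33/50 * 7/8
Step 4: b = 231/400

231/400


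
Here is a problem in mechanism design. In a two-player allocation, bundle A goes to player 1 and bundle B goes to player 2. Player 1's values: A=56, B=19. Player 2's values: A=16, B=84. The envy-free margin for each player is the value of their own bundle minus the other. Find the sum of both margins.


Step 1: Player 1's margin = v1(A) - v1(B) = 56 - 19 = 37
Step 2: Player 2's margin = v2(B) - v2(A) = 84 - 16 = 68
Step 3: Total margin = 37 + 68 = 105

105


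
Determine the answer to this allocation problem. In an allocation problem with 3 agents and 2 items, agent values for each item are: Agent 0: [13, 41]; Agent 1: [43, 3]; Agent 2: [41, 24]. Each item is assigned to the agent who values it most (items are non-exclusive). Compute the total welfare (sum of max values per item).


Step 1: For each item, find the maximum value among all agents.
Step 2: Item 0 -> Agent 1 (value 43)
Step 3: Item 1 -> Agent 0 (value 41)
Step 4: Total welfare = 43 + 41 = 84

84


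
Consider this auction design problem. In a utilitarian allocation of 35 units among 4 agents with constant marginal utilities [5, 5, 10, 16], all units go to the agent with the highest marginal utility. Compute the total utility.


Step 1: The marginal utilities are [5, 5, 10, 16]
Step 2: The highest marginal utility is 16
Step 3: All 35 units go to that agent
Step 4: Total utility = 16 * 35 = 560

560


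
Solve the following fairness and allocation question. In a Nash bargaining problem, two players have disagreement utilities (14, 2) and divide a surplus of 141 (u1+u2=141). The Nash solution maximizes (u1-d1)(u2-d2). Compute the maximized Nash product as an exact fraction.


Step 1: The Nash solution splits surplus symmetrically above the disagreement point
Step 2: u1 = (total + d1 - d2)/2 = (141 + 14 - 2)/2 = 153/2
Step 3: u2 = (total - d1 + d2)/2 = (141 - 14 + 2)/2 = 129/2
Step 4: Nash product = (153/2 - 14) * (129/2 - 2)
Step 5: = 125/2 * 125/2 = 15625/4

15625/4


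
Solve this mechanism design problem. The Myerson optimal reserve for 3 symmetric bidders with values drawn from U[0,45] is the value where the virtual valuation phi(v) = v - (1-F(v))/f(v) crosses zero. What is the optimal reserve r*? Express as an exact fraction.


Step 1: For U[0,45], F(v) = v/45 and f(v) = 1/45
Step 2: phi(v) = v - (1 - v/45)/(1/45) = v - (45 - v) = 2v - 45
Step 3: Set phi(r*) = 0: 2r* - 45 = 0
Step 4: r* = 45/2 (the number of bidders n = 3 does not enter)

45/2


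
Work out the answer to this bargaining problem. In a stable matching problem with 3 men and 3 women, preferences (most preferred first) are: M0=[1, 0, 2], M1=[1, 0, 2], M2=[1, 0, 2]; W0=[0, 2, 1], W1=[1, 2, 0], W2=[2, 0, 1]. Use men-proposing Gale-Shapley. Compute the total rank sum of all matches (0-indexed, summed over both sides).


Step 1: Run Gale-Shapley (men propose, women hold best offer):
  M0 proposes to W1; she accepts
  M1 proposes to W1; she switches from M0
  M2 proposes to W1; rejected
  M2 proposes to W0; she accepts
  M0 proposes to W0; she switches from M2
  M2 proposes to W2; she accepts
Step 2: Final matching: W0-M0, W1-M1, W2-M2
Step 3: 0-indexed ranks (man's rank of his match, then woman's): 1 + 0 + 0 + 0 + 2 + 0
Step 4: Total rank sum = 3

3


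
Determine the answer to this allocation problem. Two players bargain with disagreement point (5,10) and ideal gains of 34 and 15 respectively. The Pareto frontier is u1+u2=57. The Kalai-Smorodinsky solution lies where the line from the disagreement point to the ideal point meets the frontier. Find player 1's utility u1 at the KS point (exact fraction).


Step 1: At the KS point, (u1-d1)/r1 = (u2-d2)/r2 = t and u1+u2 = 57
Step 2: u1 = d1 + r1*t and u2 = d2 + r2*t, so (d1 + r1*t) + (d2 + r2*t) = 57
Step 3: t = (57 - 5 - 10)/(34 + 15) = 42/49 = 6/7
Step 4: u1 = d1 + r1*t = 5 + 34 * 6/7 = 239/7
Step 5: (Check: u2 = d2 + r2*t = 160/7; u1+u2 = 239/7 + 160/7 = 57, on the frontier.)

239/7


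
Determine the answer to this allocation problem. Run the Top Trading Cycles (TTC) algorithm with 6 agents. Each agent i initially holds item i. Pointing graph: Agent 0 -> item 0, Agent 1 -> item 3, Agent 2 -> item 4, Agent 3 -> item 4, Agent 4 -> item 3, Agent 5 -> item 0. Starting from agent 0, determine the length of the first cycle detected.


Step 1: Trace the pointer graph from agent 0: 0 -> 0
Step 2: A cycle is detected when we revisit agent 0
Step 3: The cycle is: 0 -> 0
Step 4: Cycle length = 1

1


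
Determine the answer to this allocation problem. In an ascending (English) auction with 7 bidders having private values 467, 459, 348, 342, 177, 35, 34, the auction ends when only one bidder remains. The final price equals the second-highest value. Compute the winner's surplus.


Step 1: Identify the highest value: 467
Step 2: Identify the second-highest value: 459
Step 3: The final price = second-highest value = 459
Step 4: Surplus = 467 - 459 = 8

8


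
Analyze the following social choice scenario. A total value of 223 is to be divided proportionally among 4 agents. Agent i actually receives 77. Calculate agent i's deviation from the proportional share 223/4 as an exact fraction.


Step 1: Proportional share = 223/4
Step 2: Agent's actual allocation = 77
Step 3: Excess = 77 - 223/4 = 85/4

85/4


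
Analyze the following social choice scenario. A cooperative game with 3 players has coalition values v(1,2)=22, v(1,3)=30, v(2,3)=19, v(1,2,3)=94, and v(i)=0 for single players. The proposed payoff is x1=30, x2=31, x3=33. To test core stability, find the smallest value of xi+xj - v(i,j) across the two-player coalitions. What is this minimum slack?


Step 1: Slack for coalition (1,2): x1+x2 - v12 = 61 - 22 = 39
Step 2: Slack for coalition (1,3): x1+x3 - v13 = 63 - 30 = 33
Step 3: Slack for coalition (2,3): x2+x3 - v23 = 64 - 19 = 45
Step 4: Minimum slack = min(39, 33, 45) = 33, attained by (1,3); no pair can gain by deviating, so the allocation is in the core

33


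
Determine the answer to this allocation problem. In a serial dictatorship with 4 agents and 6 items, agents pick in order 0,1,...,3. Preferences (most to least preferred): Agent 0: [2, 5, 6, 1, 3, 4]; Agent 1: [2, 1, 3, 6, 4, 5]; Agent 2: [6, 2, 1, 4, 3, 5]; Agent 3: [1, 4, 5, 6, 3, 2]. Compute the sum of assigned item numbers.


Step 1: Agent 0 picks item 2
Step 2: Agent 1 picks item 1
Step 3: Agent 2 picks item 6
Step 4: Agent 3 picks item 4
Step 5: Sum = 2 + 1 + 6 + 4 = 13

13


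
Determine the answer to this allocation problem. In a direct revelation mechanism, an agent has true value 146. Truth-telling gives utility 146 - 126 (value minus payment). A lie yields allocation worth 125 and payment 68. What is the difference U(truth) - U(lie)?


Step 1: U(truth) = value - payment = 146 - 126 = 20
Step 2: U(lie) = allocation - payment = 125 - 68 = 57
Step 3: IC gap = 20 - 57 = -37

-37


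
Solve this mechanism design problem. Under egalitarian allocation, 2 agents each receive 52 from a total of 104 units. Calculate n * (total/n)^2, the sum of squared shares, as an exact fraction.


Step 1: Each agent's share = 104/2 = 52
Step 2: Square of each share = (52)^2 = 2704
Step 3: Sum of squares = 2 * 2704 = 5408

5408


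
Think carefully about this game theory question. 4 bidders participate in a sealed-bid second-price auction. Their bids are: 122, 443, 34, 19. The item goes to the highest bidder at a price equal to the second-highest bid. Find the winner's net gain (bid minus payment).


Step 1: Sort bids in descending order: 443, 122, 34, 19
Step 2: The winning bid is the highest: 443
Step 3: The payment equals the second-highest bid: 122
Step 4: Surplus = winner's bid - payment = 443 - 122 = 321

321


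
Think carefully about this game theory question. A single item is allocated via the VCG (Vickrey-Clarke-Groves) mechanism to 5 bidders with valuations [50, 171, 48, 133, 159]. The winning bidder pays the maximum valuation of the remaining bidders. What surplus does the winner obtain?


Step 1: The winner is the agent with the highest value: agent 1 with value 171
Step 2: Values of other agents: [50, 48, 133, 159]
Step 3: VCG payment = max of others' values = 159
Step 4: Surplus = 171 - 159 = 12

12


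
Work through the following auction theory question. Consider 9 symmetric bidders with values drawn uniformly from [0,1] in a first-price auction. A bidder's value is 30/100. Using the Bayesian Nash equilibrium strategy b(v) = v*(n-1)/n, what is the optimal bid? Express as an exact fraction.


Step 1: The symmetric BNE bidding function is b(v) = v * (n-1) / n
Step 2: Substitute v = 3/10 and n = 9
Step 3: b = 3/10 * 8/9
Step 4: b = 4/15

4/15


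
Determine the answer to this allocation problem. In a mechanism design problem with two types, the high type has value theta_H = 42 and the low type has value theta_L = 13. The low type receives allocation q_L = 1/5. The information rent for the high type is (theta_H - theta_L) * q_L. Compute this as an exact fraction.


Step 1: theta_H - theta_L = 42 - 13 = 29
Step 2: Information rent = (theta_H - theta_L) * q_L
Step 3: = 29 * 1/5
Step 4: = 29/5

29/5


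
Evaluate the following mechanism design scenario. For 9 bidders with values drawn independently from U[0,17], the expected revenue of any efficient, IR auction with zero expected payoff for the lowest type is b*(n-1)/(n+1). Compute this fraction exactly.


Step 1: By Revenue Equivalence, expected revenue = b*(n-1)/(n+1)
Step 2: Substituting n = 9, b = 17
Step 3: Revenue = 17*(9-1)/(9+1) = 17*8/10
Step 4: Revenue = 136/10 = 68/5

68/5


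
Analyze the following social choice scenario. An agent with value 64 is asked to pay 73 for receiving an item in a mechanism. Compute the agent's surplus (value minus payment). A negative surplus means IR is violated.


Step 1: Surplus = value - payment = 64 - 73 = -9
Step 2: IR is violated (surplus < 0)

-9


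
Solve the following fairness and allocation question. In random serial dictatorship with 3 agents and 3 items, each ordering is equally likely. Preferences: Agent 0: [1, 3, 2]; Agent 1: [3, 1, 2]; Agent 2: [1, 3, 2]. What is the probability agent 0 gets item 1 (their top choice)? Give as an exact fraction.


Step 1: Agent 0 wants item 1
Step 2: There are 6 possible orderings of agents
Step 3: In 3 orderings, agent 0 gets item 1
Step 4: Probability = 3/6 = 1/2

1/2


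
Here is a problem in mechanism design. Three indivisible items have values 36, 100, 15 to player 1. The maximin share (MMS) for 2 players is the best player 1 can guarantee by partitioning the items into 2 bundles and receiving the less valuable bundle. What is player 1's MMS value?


Step 1: Item values = 36, 100, 15
Step 2: Enumerate all 2-bundle partitions and take the smaller bundle:
  Partition 1: {36} vs {100,15} -> bundles 36, 115; min = 36
  Partition 2: {100} vs {36,15} -> bundles 100, 51; min = 51
  Partition 3: {15} vs {36,100} -> bundles 15, 136; min = 15
Step 3: MMS = max(36, 51, 15) = 51

51


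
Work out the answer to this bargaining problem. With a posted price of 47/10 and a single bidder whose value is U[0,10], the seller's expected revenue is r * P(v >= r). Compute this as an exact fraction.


Step 1: Posted price r = 47/10, value support [0,10]
Step 2: P(v >= r) = (10 - 47/10)/10 = 53/100
Step 3: Expected revenue = r * P(v >= r) = 47/10 * 53/100
Step 4: Revenue = 2491/1000

2491/1000


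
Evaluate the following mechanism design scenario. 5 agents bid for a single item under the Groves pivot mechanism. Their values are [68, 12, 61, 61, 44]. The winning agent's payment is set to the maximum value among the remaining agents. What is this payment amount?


Step 1: The efficient winner is agent 0 with value 68
Step 2: Other agents' values: [12, 61, 61, 44]
Step 3: Pivot payment = max(others) = 61
Step 4: The winner pays 61

61


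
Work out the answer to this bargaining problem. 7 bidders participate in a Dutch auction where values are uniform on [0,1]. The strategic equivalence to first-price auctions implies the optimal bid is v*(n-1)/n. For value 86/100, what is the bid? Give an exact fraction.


Step 1: Dutch auctions are strategically equivalent to first-price auctions
Step 2: The equilibrium bid is b(v) = v*(n-1)/n
Step 3: b = 43/50 * 6/7
Step 4: b = 129/175

129/175


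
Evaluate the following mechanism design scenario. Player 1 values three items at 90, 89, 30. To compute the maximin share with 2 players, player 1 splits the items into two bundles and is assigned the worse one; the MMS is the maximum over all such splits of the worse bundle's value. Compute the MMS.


Step 1: Item values = 90, 89, 30
Step 2: Enumerate all 2-bundle partitions and take the smaller bundle:
  Partition 1: {90} vs {89,30} -> bundles 90, 119; min = 90
  Partition 2: {89} vs {90,30} -> bundles 89, 120; min = 89
  Partition 3: {30} vs {90,89} -> bundles 30, 179; min = 30
Step 3: MMS = max(90, 89, 30) = 90

90


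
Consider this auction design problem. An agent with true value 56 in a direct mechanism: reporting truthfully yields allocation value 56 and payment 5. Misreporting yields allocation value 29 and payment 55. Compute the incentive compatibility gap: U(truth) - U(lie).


Step 1: U(truth) = value - payment = 56 - 5 = 51
Step 2: U(lie) = allocation - payment = 29 - 55 = -26
Step 3: IC gap = 51 - (-26) = 77

77


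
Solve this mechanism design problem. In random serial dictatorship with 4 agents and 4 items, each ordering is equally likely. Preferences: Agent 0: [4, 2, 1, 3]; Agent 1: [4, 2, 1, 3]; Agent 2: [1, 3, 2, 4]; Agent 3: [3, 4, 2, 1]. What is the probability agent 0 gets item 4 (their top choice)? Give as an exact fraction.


Step 1: Agent 0 wants item 4
Step 2: There are 24 possible orderings of agents
Step 3: In 12 orderings, agent 0 gets item 4
Step 4: Probability = 12/24 = 1/2

1/2


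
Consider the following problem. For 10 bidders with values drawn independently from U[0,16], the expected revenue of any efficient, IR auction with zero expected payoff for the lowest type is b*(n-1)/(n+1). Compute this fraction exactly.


Step 1: By Revenue Equivalence, expected revenue = b*(n-1)/(n+1)
Step 2: Substituting n = 10, b = 16
Step 3: Revenue = 16*(10-1)/(10+1) = 16*9/11
Step 4: Revenue = 144/11

144/11


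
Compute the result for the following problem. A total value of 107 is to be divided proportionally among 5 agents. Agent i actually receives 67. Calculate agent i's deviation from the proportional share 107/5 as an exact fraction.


Step 1: Proportional share = 107/5
Step 2: Agent's actual allocation = 67
Step 3: Excess = 67 - 107/5 = 228/5

228/5


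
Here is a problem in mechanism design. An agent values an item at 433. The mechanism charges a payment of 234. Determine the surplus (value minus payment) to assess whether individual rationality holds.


Step 1: Surplus = value - payment = 433 - 234 = 199
Step 2: IR is satisfied (surplus >= 0)

199


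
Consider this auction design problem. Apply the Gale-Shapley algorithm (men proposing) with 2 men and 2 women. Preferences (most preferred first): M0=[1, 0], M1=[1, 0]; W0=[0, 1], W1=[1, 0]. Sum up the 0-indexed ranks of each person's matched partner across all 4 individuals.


Step 1: Run Gale-Shapley (men propose, women hold best offer):
  M0 proposes to W1; she accepts
  M1 proposes to W1; she switches from M0
  M0 proposes to W0; she accepts
Step 2: Final matching: W0-M0, W1-M1
Step 3: 0-indexed ranks (man's rank of his match, then woman's): 1 + 0 + 0 + 0
Step 4: Total rank sum = 1

1


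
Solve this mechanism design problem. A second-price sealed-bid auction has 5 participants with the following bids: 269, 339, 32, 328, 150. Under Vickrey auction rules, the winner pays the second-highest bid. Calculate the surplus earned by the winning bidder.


Step 1: Sort bids in descending order: 339, 328, 269, 150, 32
Step 2: The winning bid is the highest: 339
Step 3: The payment equals the second-highest bid: 328
Step 4: Surplus = winner's bid - payment = 339 - 328 = 11

11


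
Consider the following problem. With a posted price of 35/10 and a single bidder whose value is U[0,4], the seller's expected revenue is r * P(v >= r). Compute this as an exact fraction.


Step 1: Posted price r = 7/2, value support [0,4]
Step 2: P(v >= r) = (4 - 7/2)/4 = 1/8
Step 3: Expected revenue = r * P(v >= r) = 7/2 * 1/8
Step 4: Revenue = 7/16

7/16
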